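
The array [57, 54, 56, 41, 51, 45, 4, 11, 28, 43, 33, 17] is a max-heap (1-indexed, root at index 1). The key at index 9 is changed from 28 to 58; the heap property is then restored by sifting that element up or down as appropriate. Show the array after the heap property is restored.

[58, 57, 56, 54, 51, 45, 4, 11, 41, 43, 33, 17]

set index 9 from 28 to 58 → [57, 54, 56, 41, 51, 45, 4, 11, 58, 43, 33, 17]
58 > parent 41 at index 4, swap → [57, 54, 56, 58, 51, 45, 4, 11, 41, 43, 33, 17]
58 > parent 54 at index 2, swap → [57, 58, 56, 54, 51, 45, 4, 11, 41, 43, 33, 17]
58 > parent 57 at index 1, swap → [58, 57, 56, 54, 51, 45, 4, 11, 41, 43, 33, 17]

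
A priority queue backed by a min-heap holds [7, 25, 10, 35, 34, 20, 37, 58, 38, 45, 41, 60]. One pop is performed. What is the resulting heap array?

remove root 7; move last element 60 to root → [60, 25, 10, 35, 34, 20, 37, 58, 38, 45, 41]
60 vs smaller child 10 at index 2, swap → [10, 25, 60, 35, 34, 20, 37, 58, 38, 45, 41]
60 vs smaller child 20 at index 5, swap → [10, 25, 20, 35, 34, 60, 37, 58, 38, 45, 41]

[10, 25, 20, 35, 34, 60, 37, 58, 38, 45, 41]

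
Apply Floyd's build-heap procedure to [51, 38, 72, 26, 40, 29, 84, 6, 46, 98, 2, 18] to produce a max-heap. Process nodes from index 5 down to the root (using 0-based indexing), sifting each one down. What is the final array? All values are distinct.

[98, 51, 84, 46, 40, 29, 72, 6, 26, 38, 2, 18]

sift down from index 5: already satisfies heap property
sift down from index 4:
  40 vs larger child 98 at index 9, swap → [51, 38, 72, 26, 98, 29, 84, 6, 46, 40, 2, 18]
sift down from index 3:
  26 vs larger child 46 at index 8, swap → [51, 38, 72, 46, 98, 29, 84, 6, 26, 40, 2, 18]
sift down from index 2:
  72 vs larger child 84 at index 6, swap → [51, 38, 84, 46, 98, 29, 72, 6, 26, 40, 2, 18]
sift down from index 1:
  38 vs larger child 98 at index 4, swap → [51, 98, 84, 46, 38, 29, 72, 6, 26, 40, 2, 18]
  38 vs larger child 40 at index 9, swap → [51, 98, 84, 46, 40, 29, 72, 6, 26, 38, 2, 18]
sift down from index 0:
  51 vs larger child 98 at index 1, swap → [98, 51, 84, 46, 40, 29, 72, 6, 26, 38, 2, 18]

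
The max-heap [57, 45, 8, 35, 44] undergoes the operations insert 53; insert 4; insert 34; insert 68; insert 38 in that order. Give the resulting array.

insert 53:
  append 53 at index 5 → [57, 45, 8, 35, 44, 53]
  53 > parent 8 at index 2, swap → [57, 45, 53, 35, 44, 8]
insert 4:
  append 4 at index 6 → [57, 45, 53, 35, 44, 8, 4] (no swap needed)
insert 34:
  append 34 at index 7 → [57, 45, 53, 35, 44, 8, 4, 34] (no swap needed)
insert 68:
  append 68 at index 8 → [57, 45, 53, 35, 44, 8, 4, 34, 68]
  68 > parent 35 at index 3, swap → [57, 45, 53, 68, 44, 8, 4, 34, 35]
  68 > parent 45 at index 1, swap → [57, 68, 53, 45, 44, 8, 4, 34, 35]
  68 > parent 57 at index 0, swap → [68, 57, 53, 45, 44, 8, 4, 34, 35]
insert 38:
  append 38 at index 9 → [68, 57, 53, 45, 44, 8, 4, 34, 35, 38] (no swap needed)

[68, 57, 53, 45, 44, 8, 4, 34, 35, 38]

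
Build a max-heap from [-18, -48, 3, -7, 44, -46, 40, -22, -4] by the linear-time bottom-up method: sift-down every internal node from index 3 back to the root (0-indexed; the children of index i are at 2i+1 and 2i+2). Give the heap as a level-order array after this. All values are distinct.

sift down from index 3:
  -7 vs larger child -4 at index 8, swap → [-18, -48, 3, -4, 44, -46, 40, -22, -7]
sift down from index 2:
  3 vs larger child 40 at index 6, swap → [-18, -48, 40, -4, 44, -46, 3, -22, -7]
sift down from index 1:
  -48 vs larger child 44 at index 4, swap → [-18, 44, 40, -4, -48, -46, 3, -22, -7]
sift down from index 0:
  -18 vs larger child 44 at index 1, swap → [44, -18, 40, -4, -48, -46, 3, -22, -7]
  -18 vs larger child -4 at index 3, swap → [44, -4, 40, -18, -48, -46, 3, -22, -7]
  -18 vs larger child -7 at index 8, swap → [44, -4, 40, -7, -48, -46, 3, -22, -18]

[44, -4, 40, -7, -48, -46, 3, -22, -18]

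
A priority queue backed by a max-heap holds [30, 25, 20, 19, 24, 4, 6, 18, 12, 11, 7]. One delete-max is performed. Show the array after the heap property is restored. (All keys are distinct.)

remove root 30; move last element 7 to root → [7, 25, 20, 19, 24, 4, 6, 18, 12, 11]
7 vs larger child 25 at index 1, swap → [25, 7, 20, 19, 24, 4, 6, 18, 12, 11]
7 vs larger child 24 at index 4, swap → [25, 24, 20, 19, 7, 4, 6, 18, 12, 11]
7 vs only child 11 at index 9, swap → [25, 24, 20, 19, 11, 4, 6, 18, 12, 7]

[25, 24, 20, 19, 11, 4, 6, 18, 12, 7]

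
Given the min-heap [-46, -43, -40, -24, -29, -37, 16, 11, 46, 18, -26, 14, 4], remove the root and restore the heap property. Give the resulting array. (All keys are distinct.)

remove root -46; move last element 4 to root → [4, -43, -40, -24, -29, -37, 16, 11, 46, 18, -26, 14]
4 vs smaller child -43 at index 1, swap → [-43, 4, -40, -24, -29, -37, 16, 11, 46, 18, -26, 14]
4 vs smaller child -29 at index 4, swap → [-43, -29, -40, -24, 4, -37, 16, 11, 46, 18, -26, 14]
4 vs smaller child -26 at index 10, swap → [-43, -29, -40, -24, -26, -37, 16, 11, 46, 18, 4, 14]

[-43, -29, -40, -24, -26, -37, 16, 11, 46, 18, 4, 14]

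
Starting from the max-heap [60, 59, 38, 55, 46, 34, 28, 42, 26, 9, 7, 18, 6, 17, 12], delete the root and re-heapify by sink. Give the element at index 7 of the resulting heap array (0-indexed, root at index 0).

12

remove root 60; move last element 12 to root → [12, 59, 38, 55, 46, 34, 28, 42, 26, 9, 7, 18, 6, 17]
12 vs larger child 59 at index 1, swap → [59, 12, 38, 55, 46, 34, 28, 42, 26, 9, 7, 18, 6, 17]
12 vs larger child 55 at index 3, swap → [59, 55, 38, 12, 46, 34, 28, 42, 26, 9, 7, 18, 6, 17]
12 vs larger child 42 at index 7, swap → [59, 55, 38, 42, 46, 34, 28, 12, 26, 9, 7, 18, 6, 17]
resulting array: [59, 55, 38, 42, 46, 34, 28, 12, 26, 9, 7, 18, 6, 17]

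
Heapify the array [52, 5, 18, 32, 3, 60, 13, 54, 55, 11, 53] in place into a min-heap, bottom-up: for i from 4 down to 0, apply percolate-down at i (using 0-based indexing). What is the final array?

sift down from index 4: already satisfies heap property
sift down from index 3: already satisfies heap property
sift down from index 2:
  18 vs smaller child 13 at index 6, swap → [52, 5, 13, 32, 3, 60, 18, 54, 55, 11, 53]
sift down from index 1:
  5 vs smaller child 3 at index 4, swap → [52, 3, 13, 32, 5, 60, 18, 54, 55, 11, 53]
sift down from index 0:
  52 vs smaller child 3 at index 1, swap → [3, 52, 13, 32, 5, 60, 18, 54, 55, 11, 53]
  52 vs smaller child 5 at index 4, swap → [3, 5, 13, 32, 52, 60, 18, 54, 55, 11, 53]
  52 vs smaller child 11 at index 9, swap → [3, 5, 13, 32, 11, 60, 18, 54, 55, 52, 53]

[3, 5, 13, 32, 11, 60, 18, 54, 55, 52, 53]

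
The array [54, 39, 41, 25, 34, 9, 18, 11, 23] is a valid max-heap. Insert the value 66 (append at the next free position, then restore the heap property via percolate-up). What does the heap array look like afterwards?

[66, 54, 41, 25, 39, 9, 18, 11, 23, 34]

append 66 at index 9 → [54, 39, 41, 25, 34, 9, 18, 11, 23, 66]
66 > parent 34 at index 4, swap → [54, 39, 41, 25, 66, 9, 18, 11, 23, 34]
66 > parent 39 at index 1, swap → [54, 66, 41, 25, 39, 9, 18, 11, 23, 34]
66 > parent 54 at index 0, swap → [66, 54, 41, 25, 39, 9, 18, 11, 23, 34]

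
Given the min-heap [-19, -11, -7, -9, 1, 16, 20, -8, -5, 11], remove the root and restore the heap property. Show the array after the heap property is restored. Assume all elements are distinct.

[-11, -9, -7, -8, 1, 16, 20, 11, -5]

remove root -19; move last element 11 to root → [11, -11, -7, -9, 1, 16, 20, -8, -5]
11 vs smaller child -11 at index 1, swap → [-11, 11, -7, -9, 1, 16, 20, -8, -5]
11 vs smaller child -9 at index 3, swap → [-11, -9, -7, 11, 1, 16, 20, -8, -5]
11 vs smaller child -8 at index 7, swap → [-11, -9, -7, -8, 1, 16, 20, 11, -5]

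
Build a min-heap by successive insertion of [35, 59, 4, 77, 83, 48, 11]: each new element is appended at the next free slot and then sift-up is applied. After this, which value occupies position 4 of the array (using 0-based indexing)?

83

Insert 35:
  append 35 at index 0 → [35] (no swap needed)
Insert 59:
  append 59 at index 1 → [35, 59] (no swap needed)
Insert 4:
  append 4 at index 2 → [35, 59, 4]
  4 < parent 35 at index 0, swap → [4, 59, 35]
Insert 77:
  append 77 at index 3 → [4, 59, 35, 77] (no swap needed)
Insert 83:
  append 83 at index 4 → [4, 59, 35, 77, 83] (no swap needed)
Insert 48:
  append 48 at index 5 → [4, 59, 35, 77, 83, 48] (no swap needed)
Insert 11:
  append 11 at index 6 → [4, 59, 35, 77, 83, 48, 11]
  11 < parent 35 at index 2, swap → [4, 59, 11, 77, 83, 48, 35]
resulting array: [4, 59, 11, 77, 83, 48, 35]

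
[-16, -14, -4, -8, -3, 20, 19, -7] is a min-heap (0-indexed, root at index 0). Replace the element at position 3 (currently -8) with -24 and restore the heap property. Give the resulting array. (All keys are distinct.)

[-24, -16, -4, -14, -3, 20, 19, -7]

set index 3 from -8 to -24 → [-16, -14, -4, -24, -3, 20, 19, -7]
-24 < parent -14 at index 1, swap → [-16, -24, -4, -14, -3, 20, 19, -7]
-24 < parent -16 at index 0, swap → [-24, -16, -4, -14, -3, 20, 19, -7]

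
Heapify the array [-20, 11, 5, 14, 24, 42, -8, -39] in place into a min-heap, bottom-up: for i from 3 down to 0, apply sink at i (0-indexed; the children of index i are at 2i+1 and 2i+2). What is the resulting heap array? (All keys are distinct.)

[-39, -20, -8, 11, 24, 42, 5, 14]

sift down from index 3:
  14 vs only child -39 at index 7, swap → [-20, 11, 5, -39, 24, 42, -8, 14]
sift down from index 2:
  5 vs smaller child -8 at index 6, swap → [-20, 11, -8, -39, 24, 42, 5, 14]
sift down from index 1:
  11 vs smaller child -39 at index 3, swap → [-20, -39, -8, 11, 24, 42, 5, 14]
sift down from index 0:
  -20 vs smaller child -39 at index 1, swap → [-39, -20, -8, 11, 24, 42, 5, 14]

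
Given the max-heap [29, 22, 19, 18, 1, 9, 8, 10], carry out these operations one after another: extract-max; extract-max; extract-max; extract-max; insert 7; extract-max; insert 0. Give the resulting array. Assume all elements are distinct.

[9, 8, 7, 1, 0]

extract-max → returns 29:
  remove root 29; move last element 10 to root → [10, 22, 19, 18, 1, 9, 8]
  10 vs larger child 22 at index 1, swap → [22, 10, 19, 18, 1, 9, 8]
  10 vs larger child 18 at index 3, swap → [22, 18, 19, 10, 1, 9, 8]
extract-max → returns 22:
  remove root 22; move last element 8 to root → [8, 18, 19, 10, 1, 9]
  8 vs larger child 19 at index 2, swap → [19, 18, 8, 10, 1, 9]
  8 vs only child 9 at index 5, swap → [19, 18, 9, 10, 1, 8]
extract-max → returns 19:
  remove root 19; move last element 8 to root → [8, 18, 9, 10, 1]
  8 vs larger child 18 at index 1, swap → [18, 8, 9, 10, 1]
  8 vs larger child 10 at index 3, swap → [18, 10, 9, 8, 1]
extract-max → returns 18:
  remove root 18; move last element 1 to root → [1, 10, 9, 8]
  1 vs larger child 10 at index 1, swap → [10, 1, 9, 8]
  1 vs only child 8 at index 3, swap → [10, 8, 9, 1]
insert 7:
  append 7 at index 4 → [10, 8, 9, 1, 7] (no swap needed)
extract-max → returns 10:
  remove root 10; move last element 7 to root → [7, 8, 9, 1]
  7 vs larger child 9 at index 2, swap → [9, 8, 7, 1]
insert 0:
  append 0 at index 4 → [9, 8, 7, 1, 0] (no swap needed)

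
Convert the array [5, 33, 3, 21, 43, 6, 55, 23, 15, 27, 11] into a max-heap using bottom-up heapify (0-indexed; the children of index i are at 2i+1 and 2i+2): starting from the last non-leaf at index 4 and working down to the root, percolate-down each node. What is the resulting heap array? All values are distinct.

[55, 43, 6, 23, 33, 5, 3, 21, 15, 27, 11]

sift down from index 4: already satisfies heap property
sift down from index 3:
  21 vs larger child 23 at index 7, swap → [5, 33, 3, 23, 43, 6, 55, 21, 15, 27, 11]
sift down from index 2:
  3 vs larger child 55 at index 6, swap → [5, 33, 55, 23, 43, 6, 3, 21, 15, 27, 11]
sift down from index 1:
  33 vs larger child 43 at index 4, swap → [5, 43, 55, 23, 33, 6, 3, 21, 15, 27, 11]
sift down from index 0:
  5 vs larger child 55 at index 2, swap → [55, 43, 5, 23, 33, 6, 3, 21, 15, 27, 11]
  5 vs larger child 6 at index 5, swap → [55, 43, 6, 23, 33, 5, 3, 21, 15, 27, 11]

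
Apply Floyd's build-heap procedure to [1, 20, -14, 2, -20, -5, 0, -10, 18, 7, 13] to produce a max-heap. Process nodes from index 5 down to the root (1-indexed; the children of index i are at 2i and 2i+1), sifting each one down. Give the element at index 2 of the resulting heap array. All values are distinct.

18

sift down from index 5:
  -20 vs larger child 13 at index 11, swap → [1, 20, -14, 2, 13, -5, 0, -10, 18, 7, -20]
sift down from index 4:
  2 vs larger child 18 at index 9, swap → [1, 20, -14, 18, 13, -5, 0, -10, 2, 7, -20]
sift down from index 3:
  -14 vs larger child 0 at index 7, swap → [1, 20, 0, 18, 13, -5, -14, -10, 2, 7, -20]
sift down from index 2: already satisfies heap property
sift down from index 1:
  1 vs larger child 20 at index 2, swap → [20, 1, 0, 18, 13, -5, -14, -10, 2, 7, -20]
  1 vs larger child 18 at index 4, swap → [20, 18, 0, 1, 13, -5, -14, -10, 2, 7, -20]
  1 vs larger child 2 at index 9, swap → [20, 18, 0, 2, 13, -5, -14, -10, 1, 7, -20]
resulting array: [20, 18, 0, 2, 13, -5, -14, -10, 1, 7, -20]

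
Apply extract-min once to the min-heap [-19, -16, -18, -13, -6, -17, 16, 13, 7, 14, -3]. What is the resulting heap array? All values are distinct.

[-18, -16, -17, -13, -6, -3, 16, 13, 7, 14]

remove root -19; move last element -3 to root → [-3, -16, -18, -13, -6, -17, 16, 13, 7, 14]
-3 vs smaller child -18 at index 2, swap → [-18, -16, -3, -13, -6, -17, 16, 13, 7, 14]
-3 vs smaller child -17 at index 5, swap → [-18, -16, -17, -13, -6, -3, 16, 13, 7, 14]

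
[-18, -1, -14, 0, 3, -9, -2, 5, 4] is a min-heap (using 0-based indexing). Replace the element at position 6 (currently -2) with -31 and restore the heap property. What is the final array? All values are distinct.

set index 6 from -2 to -31 → [-18, -1, -14, 0, 3, -9, -31, 5, 4]
-31 < parent -14 at index 2, swap → [-18, -1, -31, 0, 3, -9, -14, 5, 4]
-31 < parent -18 at index 0, swap → [-31, -1, -18, 0, 3, -9, -14, 5, 4]

[-31, -1, -18, 0, 3, -9, -14, 5, 4]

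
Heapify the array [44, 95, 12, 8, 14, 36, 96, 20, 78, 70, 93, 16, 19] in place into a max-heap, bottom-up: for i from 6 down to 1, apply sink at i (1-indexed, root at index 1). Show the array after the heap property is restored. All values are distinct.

[96, 95, 44, 78, 93, 36, 12, 20, 8, 70, 14, 16, 19]

sift down from index 6: already satisfies heap property
sift down from index 5:
  14 vs larger child 93 at index 11, swap → [44, 95, 12, 8, 93, 36, 96, 20, 78, 70, 14, 16, 19]
sift down from index 4:
  8 vs larger child 78 at index 9, swap → [44, 95, 12, 78, 93, 36, 96, 20, 8, 70, 14, 16, 19]
sift down from index 3:
  12 vs larger child 96 at index 7, swap → [44, 95, 96, 78, 93, 36, 12, 20, 8, 70, 14, 16, 19]
sift down from index 2: already satisfies heap property
sift down from index 1:
  44 vs larger child 96 at index 3, swap → [96, 95, 44, 78, 93, 36, 12, 20, 8, 70, 14, 16, 19]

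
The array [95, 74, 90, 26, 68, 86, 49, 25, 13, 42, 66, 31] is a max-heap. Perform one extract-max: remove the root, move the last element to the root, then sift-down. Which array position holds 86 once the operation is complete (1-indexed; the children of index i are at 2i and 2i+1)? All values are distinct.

remove root 95; move last element 31 to root → [31, 74, 90, 26, 68, 86, 49, 25, 13, 42, 66]
31 vs larger child 90 at index 3, swap → [90, 74, 31, 26, 68, 86, 49, 25, 13, 42, 66]
31 vs larger child 86 at index 6, swap → [90, 74, 86, 26, 68, 31, 49, 25, 13, 42, 66]
resulting array: [90, 74, 86, 26, 68, 31, 49, 25, 13, 42, 66]

3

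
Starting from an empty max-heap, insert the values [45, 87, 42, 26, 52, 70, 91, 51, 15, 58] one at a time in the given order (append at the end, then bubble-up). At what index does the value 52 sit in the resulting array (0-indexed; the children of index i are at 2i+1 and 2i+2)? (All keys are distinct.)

4

Insert 45:
  append 45 at index 0 → [45] (no swap needed)
Insert 87:
  append 87 at index 1 → [45, 87]
  87 > parent 45 at index 0, swap → [87, 45]
Insert 42:
  append 42 at index 2 → [87, 45, 42] (no swap needed)
Insert 26:
  append 26 at index 3 → [87, 45, 42, 26] (no swap needed)
Insert 52:
  append 52 at index 4 → [87, 45, 42, 26, 52]
  52 > parent 45 at index 1, swap → [87, 52, 42, 26, 45]
Insert 70:
  append 70 at index 5 → [87, 52, 42, 26, 45, 70]
  70 > parent 42 at index 2, swap → [87, 52, 70, 26, 45, 42]
Insert 91:
  append 91 at index 6 → [87, 52, 70, 26, 45, 42, 91]
  91 > parent 70 at index 2, swap → [87, 52, 91, 26, 45, 42, 70]
  91 > parent 87 at index 0, swap → [91, 52, 87, 26, 45, 42, 70]
Insert 51:
  append 51 at index 7 → [91, 52, 87, 26, 45, 42, 70, 51]
  51 > parent 26 at index 3, swap → [91, 52, 87, 51, 45, 42, 70, 26]
Insert 15:
  append 15 at index 8 → [91, 52, 87, 51, 45, 42, 70, 26, 15] (no swap needed)
Insert 58:
  append 58 at index 9 → [91, 52, 87, 51, 45, 42, 70, 26, 15, 58]
  58 > parent 45 at index 4, swap → [91, 52, 87, 51, 58, 42, 70, 26, 15, 45]
  58 > parent 52 at index 1, swap → [91, 58, 87, 51, 52, 42, 70, 26, 15, 45]
resulting array: [91, 58, 87, 51, 52, 42, 70, 26, 15, 45]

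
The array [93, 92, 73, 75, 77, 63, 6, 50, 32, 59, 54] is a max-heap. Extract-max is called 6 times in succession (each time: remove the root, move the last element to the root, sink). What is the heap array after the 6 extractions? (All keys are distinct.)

extract-max #1 returns 93:
  remove root 93; move last element 54 to root → [54, 92, 73, 75, 77, 63, 6, 50, 32, 59]
  54 vs larger child 92 at index 1, swap → [92, 54, 73, 75, 77, 63, 6, 50, 32, 59]
  54 vs larger child 77 at index 4, swap → [92, 77, 73, 75, 54, 63, 6, 50, 32, 59]
  54 vs only child 59 at index 9, swap → [92, 77, 73, 75, 59, 63, 6, 50, 32, 54]
extract-max #2 returns 92:
  remove root 92; move last element 54 to root → [54, 77, 73, 75, 59, 63, 6, 50, 32]
  54 vs larger child 77 at index 1, swap → [77, 54, 73, 75, 59, 63, 6, 50, 32]
  54 vs larger child 75 at index 3, swap → [77, 75, 73, 54, 59, 63, 6, 50, 32]
extract-max #3 returns 77:
  remove root 77; move last element 32 to root → [32, 75, 73, 54, 59, 63, 6, 50]
  32 vs larger child 75 at index 1, swap → [75, 32, 73, 54, 59, 63, 6, 50]
  32 vs larger child 59 at index 4, swap → [75, 59, 73, 54, 32, 63, 6, 50]
extract-max #4 returns 75:
  remove root 75; move last element 50 to root → [50, 59, 73, 54, 32, 63, 6]
  50 vs larger child 73 at index 2, swap → [73, 59, 50, 54, 32, 63, 6]
  50 vs larger child 63 at index 5, swap → [73, 59, 63, 54, 32, 50, 6]
extract-max #5 returns 73:
  remove root 73; move last element 6 to root → [6, 59, 63, 54, 32, 50]
  6 vs larger child 63 at index 2, swap → [63, 59, 6, 54, 32, 50]
  6 vs only child 50 at index 5, swap → [63, 59, 50, 54, 32, 6]
extract-max #6 returns 63:
  remove root 63; move last element 6 to root → [6, 59, 50, 54, 32]
  6 vs larger child 59 at index 1, swap → [59, 6, 50, 54, 32]
  6 vs larger child 54 at index 3, swap → [59, 54, 50, 6, 32]

[59, 54, 50, 6, 32]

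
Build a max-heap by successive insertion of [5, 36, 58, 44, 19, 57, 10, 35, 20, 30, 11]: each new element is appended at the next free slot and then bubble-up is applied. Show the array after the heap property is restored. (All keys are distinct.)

Insert 5:
  append 5 at index 0 → [5] (no swap needed)
Insert 36:
  append 36 at index 1 → [5, 36]
  36 > parent 5 at index 0, swap → [36, 5]
Insert 58:
  append 58 at index 2 → [36, 5, 58]
  58 > parent 36 at index 0, swap → [58, 5, 36]
Insert 44:
  append 44 at index 3 → [58, 5, 36, 44]
  44 > parent 5 at index 1, swap → [58, 44, 36, 5]
Insert 19:
  append 19 at index 4 → [58, 44, 36, 5, 19] (no swap needed)
Insert 57:
  append 57 at index 5 → [58, 44, 36, 5, 19, 57]
  57 > parent 36 at index 2, swap → [58, 44, 57, 5, 19, 36]
Insert 10:
  append 10 at index 6 → [58, 44, 57, 5, 19, 36, 10] (no swap needed)
Insert 35:
  append 35 at index 7 → [58, 44, 57, 5, 19, 36, 10, 35]
  35 > parent 5 at index 3, swap → [58, 44, 57, 35, 19, 36, 10, 5]
Insert 20:
  append 20 at index 8 → [58, 44, 57, 35, 19, 36, 10, 5, 20] (no swap needed)
Insert 30:
  append 30 at index 9 → [58, 44, 57, 35, 19, 36, 10, 5, 20, 30]
  30 > parent 19 at index 4, swap → [58, 44, 57, 35, 30, 36, 10, 5, 20, 19]
Insert 11:
  append 11 at index 10 → [58, 44, 57, 35, 30, 36, 10, 5, 20, 19, 11] (no swap needed)

[58, 44, 57, 35, 30, 36, 10, 5, 20, 19, 11]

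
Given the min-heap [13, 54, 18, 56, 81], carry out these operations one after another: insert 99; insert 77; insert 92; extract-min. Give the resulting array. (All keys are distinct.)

insert 99:
  append 99 at index 5 → [13, 54, 18, 56, 81, 99] (no swap needed)
insert 77:
  append 77 at index 6 → [13, 54, 18, 56, 81, 99, 77] (no swap needed)
insert 92:
  append 92 at index 7 → [13, 54, 18, 56, 81, 99, 77, 92] (no swap needed)
extract-min → returns 13:
  remove root 13; move last element 92 to root → [92, 54, 18, 56, 81, 99, 77]
  92 vs smaller child 18 at index 2, swap → [18, 54, 92, 56, 81, 99, 77]
  92 vs smaller child 77 at index 6, swap → [18, 54, 77, 56, 81, 99, 92]

[18, 54, 77, 56, 81, 99, 92]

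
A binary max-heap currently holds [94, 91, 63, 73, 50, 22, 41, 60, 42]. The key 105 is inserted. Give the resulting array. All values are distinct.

append 105 at index 9 → [94, 91, 63, 73, 50, 22, 41, 60, 42, 105]
105 > parent 50 at index 4, swap → [94, 91, 63, 73, 105, 22, 41, 60, 42, 50]
105 > parent 91 at index 1, swap → [94, 105, 63, 73, 91, 22, 41, 60, 42, 50]
105 > parent 94 at index 0, swap → [105, 94, 63, 73, 91, 22, 41, 60, 42, 50]

[105, 94, 63, 73, 91, 22, 41, 60, 42, 50]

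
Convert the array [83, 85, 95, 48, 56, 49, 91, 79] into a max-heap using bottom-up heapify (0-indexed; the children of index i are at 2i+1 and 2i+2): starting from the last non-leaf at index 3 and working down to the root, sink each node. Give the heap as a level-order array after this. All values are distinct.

sift down from index 3:
  48 vs only child 79 at index 7, swap → [83, 85, 95, 79, 56, 49, 91, 48]
sift down from index 2: already satisfies heap property
sift down from index 1: already satisfies heap property
sift down from index 0:
  83 vs larger child 95 at index 2, swap → [95, 85, 83, 79, 56, 49, 91, 48]
  83 vs larger child 91 at index 6, swap → [95, 85, 91, 79, 56, 49, 83, 48]

[95, 85, 91, 79, 56, 49, 83, 48]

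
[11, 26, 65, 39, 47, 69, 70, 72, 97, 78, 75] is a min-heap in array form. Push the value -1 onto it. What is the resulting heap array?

[-1, 26, 11, 39, 47, 65, 70, 72, 97, 78, 75, 69]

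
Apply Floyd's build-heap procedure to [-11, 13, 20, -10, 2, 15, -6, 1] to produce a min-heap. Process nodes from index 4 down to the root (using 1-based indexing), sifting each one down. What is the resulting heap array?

sift down from index 4: already satisfies heap property
sift down from index 3:
  20 vs smaller child -6 at index 7, swap → [-11, 13, -6, -10, 2, 15, 20, 1]
sift down from index 2:
  13 vs smaller child -10 at index 4, swap → [-11, -10, -6, 13, 2, 15, 20, 1]
  13 vs only child 1 at index 8, swap → [-11, -10, -6, 1, 2, 15, 20, 13]
sift down from index 1: already satisfies heap property

[-11, -10, -6, 1, 2, 15, 20, 13]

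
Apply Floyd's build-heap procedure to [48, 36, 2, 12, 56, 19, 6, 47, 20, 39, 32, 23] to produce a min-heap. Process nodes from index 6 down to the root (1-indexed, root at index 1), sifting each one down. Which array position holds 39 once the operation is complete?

10

sift down from index 6: already satisfies heap property
sift down from index 5:
  56 vs smaller child 32 at index 11, swap → [48, 36, 2, 12, 32, 19, 6, 47, 20, 39, 56, 23]
sift down from index 4: already satisfies heap property
sift down from index 3: already satisfies heap property
sift down from index 2:
  36 vs smaller child 12 at index 4, swap → [48, 12, 2, 36, 32, 19, 6, 47, 20, 39, 56, 23]
  36 vs smaller child 20 at index 9, swap → [48, 12, 2, 20, 32, 19, 6, 47, 36, 39, 56, 23]
sift down from index 1:
  48 vs smaller child 2 at index 3, swap → [2, 12, 48, 20, 32, 19, 6, 47, 36, 39, 56, 23]
  48 vs smaller child 6 at index 7, swap → [2, 12, 6, 20, 32, 19, 48, 47, 36, 39, 56, 23]
resulting array: [2, 12, 6, 20, 32, 19, 48, 47, 36, 39, 56, 23]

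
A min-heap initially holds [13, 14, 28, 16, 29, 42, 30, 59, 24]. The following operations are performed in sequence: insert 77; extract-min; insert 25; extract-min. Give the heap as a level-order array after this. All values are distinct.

insert 77:
  append 77 at index 9 → [13, 14, 28, 16, 29, 42, 30, 59, 24, 77] (no swap needed)
extract-min → returns 13:
  remove root 13; move last element 77 to root → [77, 14, 28, 16, 29, 42, 30, 59, 24]
  77 vs smaller child 14 at index 1, swap → [14, 77, 28, 16, 29, 42, 30, 59, 24]
  77 vs smaller child 16 at index 3, swap → [14, 16, 28, 77, 29, 42, 30, 59, 24]
  77 vs smaller child 24 at index 8, swap → [14, 16, 28, 24, 29, 42, 30, 59, 77]
insert 25:
  append 25 at index 9 → [14, 16, 28, 24, 29, 42, 30, 59, 77, 25]
  25 < parent 29 at index 4, swap → [14, 16, 28, 24, 25, 42, 30, 59, 77, 29]
extract-min → returns 14:
  remove root 14; move last element 29 to root → [29, 16, 28, 24, 25, 42, 30, 59, 77]
  29 vs smaller child 16 at index 1, swap → [16, 29, 28, 24, 25, 42, 30, 59, 77]
  29 vs smaller child 24 at index 3, swap → [16, 24, 28, 29, 25, 42, 30, 59, 77]

[16, 24, 28, 29, 25, 42, 30, 59, 77]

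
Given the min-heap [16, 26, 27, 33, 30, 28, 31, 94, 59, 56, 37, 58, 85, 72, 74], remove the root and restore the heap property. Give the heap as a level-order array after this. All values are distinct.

remove root 16; move last element 74 to root → [74, 26, 27, 33, 30, 28, 31, 94, 59, 56, 37, 58, 85, 72]
74 vs smaller child 26 at index 1, swap → [26, 74, 27, 33, 30, 28, 31, 94, 59, 56, 37, 58, 85, 72]
74 vs smaller child 30 at index 4, swap → [26, 30, 27, 33, 74, 28, 31, 94, 59, 56, 37, 58, 85, 72]
74 vs smaller child 37 at index 10, swap → [26, 30, 27, 33, 37, 28, 31, 94, 59, 56, 74, 58, 85, 72]

[26, 30, 27, 33, 37, 28, 31, 94, 59, 56, 74, 58, 85, 72]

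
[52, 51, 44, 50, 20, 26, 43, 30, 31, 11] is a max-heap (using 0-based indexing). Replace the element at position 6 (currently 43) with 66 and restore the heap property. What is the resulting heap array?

[66, 51, 52, 50, 20, 26, 44, 30, 31, 11]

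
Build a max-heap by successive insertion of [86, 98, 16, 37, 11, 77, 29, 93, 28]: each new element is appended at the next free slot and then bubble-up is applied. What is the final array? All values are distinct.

Insert 86:
  append 86 at index 0 → [86] (no swap needed)
Insert 98:
  append 98 at index 1 → [86, 98]
  98 > parent 86 at index 0, swap → [98, 86]
Insert 16:
  append 16 at index 2 → [98, 86, 16] (no swap needed)
Insert 37:
  append 37 at index 3 → [98, 86, 16, 37] (no swap needed)
Insert 11:
  append 11 at index 4 → [98, 86, 16, 37, 11] (no swap needed)
Insert 77:
  append 77 at index 5 → [98, 86, 16, 37, 11, 77]
  77 > parent 16 at index 2, swap → [98, 86, 77, 37, 11, 16]
Insert 29:
  append 29 at index 6 → [98, 86, 77, 37, 11, 16, 29] (no swap needed)
Insert 93:
  append 93 at index 7 → [98, 86, 77, 37, 11, 16, 29, 93]
  93 > parent 37 at index 3, swap → [98, 86, 77, 93, 11, 16, 29, 37]
  93 > parent 86 at index 1, swap → [98, 93, 77, 86, 11, 16, 29, 37]
Insert 28:
  append 28 at index 8 → [98, 93, 77, 86, 11, 16, 29, 37, 28] (no swap needed)

[98, 93, 77, 86, 11, 16, 29, 37, 28]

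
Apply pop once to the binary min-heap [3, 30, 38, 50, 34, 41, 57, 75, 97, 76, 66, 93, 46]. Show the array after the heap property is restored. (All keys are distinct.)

remove root 3; move last element 46 to root → [46, 30, 38, 50, 34, 41, 57, 75, 97, 76, 66, 93]
46 vs smaller child 30 at index 1, swap → [30, 46, 38, 50, 34, 41, 57, 75, 97, 76, 66, 93]
46 vs smaller child 34 at index 4, swap → [30, 34, 38, 50, 46, 41, 57, 75, 97, 76, 66, 93]

[30, 34, 38, 50, 46, 41, 57, 75, 97, 76, 66, 93]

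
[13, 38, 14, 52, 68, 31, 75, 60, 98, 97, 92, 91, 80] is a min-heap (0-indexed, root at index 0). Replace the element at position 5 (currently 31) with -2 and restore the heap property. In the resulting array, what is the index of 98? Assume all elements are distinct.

8

set index 5 from 31 to -2 → [13, 38, 14, 52, 68, -2, 75, 60, 98, 97, 92, 91, 80]
-2 < parent 14 at index 2, swap → [13, 38, -2, 52, 68, 14, 75, 60, 98, 97, 92, 91, 80]
-2 < parent 13 at index 0, swap → [-2, 38, 13, 52, 68, 14, 75, 60, 98, 97, 92, 91, 80]
resulting array: [-2, 38, 13, 52, 68, 14, 75, 60, 98, 97, 92, 91, 80]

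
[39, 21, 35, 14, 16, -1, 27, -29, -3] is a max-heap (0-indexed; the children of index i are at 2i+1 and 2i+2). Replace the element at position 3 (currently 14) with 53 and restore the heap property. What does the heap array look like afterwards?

[53, 39, 35, 21, 16, -1, 27, -29, -3]

set index 3 from 14 to 53 → [39, 21, 35, 53, 16, -1, 27, -29, -3]
53 > parent 21 at index 1, swap → [39, 53, 35, 21, 16, -1, 27, -29, -3]
53 > parent 39 at index 0, swap → [53, 39, 35, 21, 16, -1, 27, -29, -3]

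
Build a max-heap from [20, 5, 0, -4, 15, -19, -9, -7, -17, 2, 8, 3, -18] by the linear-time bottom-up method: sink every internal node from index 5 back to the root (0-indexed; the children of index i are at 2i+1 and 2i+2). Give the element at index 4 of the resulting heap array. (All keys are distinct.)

8

sift down from index 5:
  -19 vs larger child 3 at index 11, swap → [20, 5, 0, -4, 15, 3, -9, -7, -17, 2, 8, -19, -18]
sift down from index 4: already satisfies heap property
sift down from index 3: already satisfies heap property
sift down from index 2:
  0 vs larger child 3 at index 5, swap → [20, 5, 3, -4, 15, 0, -9, -7, -17, 2, 8, -19, -18]
sift down from index 1:
  5 vs larger child 15 at index 4, swap → [20, 15, 3, -4, 5, 0, -9, -7, -17, 2, 8, -19, -18]
  5 vs larger child 8 at index 10, swap → [20, 15, 3, -4, 8, 0, -9, -7, -17, 2, 5, -19, -18]
sift down from index 0: already satisfies heap property
resulting array: [20, 15, 3, -4, 8, 0, -9, -7, -17, 2, 5, -19, -18]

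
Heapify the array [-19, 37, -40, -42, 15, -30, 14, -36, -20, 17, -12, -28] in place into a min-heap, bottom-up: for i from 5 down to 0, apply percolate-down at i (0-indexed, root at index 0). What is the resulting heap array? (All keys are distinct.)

[-42, -36, -40, -20, -12, -30, 14, 37, -19, 17, 15, -28]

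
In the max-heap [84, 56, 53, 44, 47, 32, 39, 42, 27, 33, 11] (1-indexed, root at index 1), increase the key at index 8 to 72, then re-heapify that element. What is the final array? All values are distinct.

set index 8 from 42 to 72 → [84, 56, 53, 44, 47, 32, 39, 72, 27, 33, 11]
72 > parent 44 at index 4, swap → [84, 56, 53, 72, 47, 32, 39, 44, 27, 33, 11]
72 > parent 56 at index 2, swap → [84, 72, 53, 56, 47, 32, 39, 44, 27, 33, 11]

[84, 72, 53, 56, 47, 32, 39, 44, 27, 33, 11]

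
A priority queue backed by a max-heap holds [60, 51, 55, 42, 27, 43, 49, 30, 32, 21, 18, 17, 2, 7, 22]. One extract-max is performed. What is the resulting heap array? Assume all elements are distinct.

[55, 51, 49, 42, 27, 43, 22, 30, 32, 21, 18, 17, 2, 7]

remove root 60; move last element 22 to root → [22, 51, 55, 42, 27, 43, 49, 30, 32, 21, 18, 17, 2, 7]
22 vs larger child 55 at index 2, swap → [55, 51, 22, 42, 27, 43, 49, 30, 32, 21, 18, 17, 2, 7]
22 vs larger child 49 at index 6, swap → [55, 51, 49, 42, 27, 43, 22, 30, 32, 21, 18, 17, 2, 7]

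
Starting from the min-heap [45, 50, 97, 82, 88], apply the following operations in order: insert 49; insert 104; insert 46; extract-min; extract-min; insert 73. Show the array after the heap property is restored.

[49, 50, 73, 82, 88, 104, 97]

insert 49:
  append 49 at index 5 → [45, 50, 97, 82, 88, 49]
  49 < parent 97 at index 2, swap → [45, 50, 49, 82, 88, 97]
insert 104:
  append 104 at index 6 → [45, 50, 49, 82, 88, 97, 104] (no swap needed)
insert 46:
  append 46 at index 7 → [45, 50, 49, 82, 88, 97, 104, 46]
  46 < parent 82 at index 3, swap → [45, 50, 49, 46, 88, 97, 104, 82]
  46 < parent 50 at index 1, swap → [45, 46, 49, 50, 88, 97, 104, 82]
extract-min → returns 45:
  remove root 45; move last element 82 to root → [82, 46, 49, 50, 88, 97, 104]
  82 vs smaller child 46 at index 1, swap → [46, 82, 49, 50, 88, 97, 104]
  82 vs smaller child 50 at index 3, swap → [46, 50, 49, 82, 88, 97, 104]
extract-min → returns 46:
  remove root 46; move last element 104 to root → [104, 50, 49, 82, 88, 97]
  104 vs smaller child 49 at index 2, swap → [49, 50, 104, 82, 88, 97]
  104 vs only child 97 at index 5, swap → [49, 50, 97, 82, 88, 104]
insert 73:
  append 73 at index 6 → [49, 50, 97, 82, 88, 104, 73]
  73 < parent 97 at index 2, swap → [49, 50, 73, 82, 88, 104, 97]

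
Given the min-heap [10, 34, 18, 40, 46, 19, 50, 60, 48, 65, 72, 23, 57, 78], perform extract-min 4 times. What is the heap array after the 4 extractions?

extract-min #1 returns 10:
  remove root 10; move last element 78 to root → [78, 34, 18, 40, 46, 19, 50, 60, 48, 65, 72, 23, 57]
  78 vs smaller child 18 at index 2, swap → [18, 34, 78, 40, 46, 19, 50, 60, 48, 65, 72, 23, 57]
  78 vs smaller child 19 at index 5, swap → [18, 34, 19, 40, 46, 78, 50, 60, 48, 65, 72, 23, 57]
  78 vs smaller child 23 at index 11, swap → [18, 34, 19, 40, 46, 23, 50, 60, 48, 65, 72, 78, 57]
extract-min #2 returns 18:
  remove root 18; move last element 57 to root → [57, 34, 19, 40, 46, 23, 50, 60, 48, 65, 72, 78]
  57 vs smaller child 19 at index 2, swap → [19, 34, 57, 40, 46, 23, 50, 60, 48, 65, 72, 78]
  57 vs smaller child 23 at index 5, swap → [19, 34, 23, 40, 46, 57, 50, 60, 48, 65, 72, 78]
extract-min #3 returns 19:
  remove root 19; move last element 78 to root → [78, 34, 23, 40, 46, 57, 50, 60, 48, 65, 72]
  78 vs smaller child 23 at index 2, swap → [23, 34, 78, 40, 46, 57, 50, 60, 48, 65, 72]
  78 vs smaller child 50 at index 6, swap → [23, 34, 50, 40, 46, 57, 78, 60, 48, 65, 72]
extract-min #4 returns 23:
  remove root 23; move last element 72 to root → [72, 34, 50, 40, 46, 57, 78, 60, 48, 65]
  72 vs smaller child 34 at index 1, swap → [34, 72, 50, 40, 46, 57, 78, 60, 48, 65]
  72 vs smaller child 40 at index 3, swap → [34, 40, 50, 72, 46, 57, 78, 60, 48, 65]
  72 vs smaller child 48 at index 8, swap → [34, 40, 50, 48, 46, 57, 78, 60, 72, 65]

[34, 40, 50, 48, 46, 57, 78, 60, 72, 65]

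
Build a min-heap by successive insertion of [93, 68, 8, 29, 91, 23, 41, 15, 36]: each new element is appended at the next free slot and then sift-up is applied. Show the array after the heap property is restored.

Insert 93:
  append 93 at index 0 → [93] (no swap needed)
Insert 68:
  append 68 at index 1 → [93, 68]
  68 < parent 93 at index 0, swap → [68, 93]
Insert 8:
  append 8 at index 2 → [68, 93, 8]
  8 < parent 68 at index 0, swap → [8, 93, 68]
Insert 29:
  append 29 at index 3 → [8, 93, 68, 29]
  29 < parent 93 at index 1, swap → [8, 29, 68, 93]
Insert 91:
  append 91 at index 4 → [8, 29, 68, 93, 91] (no swap needed)
Insert 23:
  append 23 at index 5 → [8, 29, 68, 93, 91, 23]
  23 < parent 68 at index 2, swap → [8, 29, 23, 93, 91, 68]
Insert 41:
  append 41 at index 6 → [8, 29, 23, 93, 91, 68, 41] (no swap needed)
Insert 15:
  append 15 at index 7 → [8, 29, 23, 93, 91, 68, 41, 15]
  15 < parent 93 at index 3, swap → [8, 29, 23, 15, 91, 68, 41, 93]
  15 < parent 29 at index 1, swap → [8, 15, 23, 29, 91, 68, 41, 93]
Insert 36:
  append 36 at index 8 → [8, 15, 23, 29, 91, 68, 41, 93, 36] (no swap needed)

[8, 15, 23, 29, 91, 68, 41, 93, 36]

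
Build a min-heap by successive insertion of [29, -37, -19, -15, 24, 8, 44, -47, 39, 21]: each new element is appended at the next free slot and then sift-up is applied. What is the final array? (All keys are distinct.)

[-47, -37, -19, -15, 21, 8, 44, 29, 39, 24]

Insert 29:
  append 29 at index 0 → [29] (no swap needed)
Insert -37:
  append -37 at index 1 → [29, -37]
  -37 < parent 29 at index 0, swap → [-37, 29]
Insert -19:
  append -19 at index 2 → [-37, 29, -19] (no swap needed)
Insert -15:
  append -15 at index 3 → [-37, 29, -19, -15]
  -15 < parent 29 at index 1, swap → [-37, -15, -19, 29]
Insert 24:
  append 24 at index 4 → [-37, -15, -19, 29, 24] (no swap needed)
Insert 8:
  append 8 at index 5 → [-37, -15, -19, 29, 24, 8] (no swap needed)
Insert 44:
  append 44 at index 6 → [-37, -15, -19, 29, 24, 8, 44] (no swap needed)
Insert -47:
  append -47 at index 7 → [-37, -15, -19, 29, 24, 8, 44, -47]
  -47 < parent 29 at index 3, swap → [-37, -15, -19, -47, 24, 8, 44, 29]
  -47 < parent -15 at index 1, swap → [-37, -47, -19, -15, 24, 8, 44, 29]
  -47 < parent -37 at index 0, swap → [-47, -37, -19, -15, 24, 8, 44, 29]
Insert 39:
  append 39 at index 8 → [-47, -37, -19, -15, 24, 8, 44, 29, 39] (no swap needed)
Insert 21:
  append 21 at index 9 → [-47, -37, -19, -15, 24, 8, 44, 29, 39, 21]
  21 < parent 24 at index 4, swap → [-47, -37, -19, -15, 21, 8, 44, 29, 39, 24]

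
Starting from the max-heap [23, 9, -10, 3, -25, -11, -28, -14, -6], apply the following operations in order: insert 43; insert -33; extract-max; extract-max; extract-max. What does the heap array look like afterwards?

insert 43:
  append 43 at index 9 → [23, 9, -10, 3, -25, -11, -28, -14, -6, 43]
  43 > parent -25 at index 4, swap → [23, 9, -10, 3, 43, -11, -28, -14, -6, -25]
  43 > parent 9 at index 1, swap → [23, 43, -10, 3, 9, -11, -28, -14, -6, -25]
  43 > parent 23 at index 0, swap → [43, 23, -10, 3, 9, -11, -28, -14, -6, -25]
insert -33:
  append -33 at index 10 → [43, 23, -10, 3, 9, -11, -28, -14, -6, -25, -33] (no swap needed)
extract-max → returns 43:
  remove root 43; move last element -33 to root → [-33, 23, -10, 3, 9, -11, -28, -14, -6, -25]
  -33 vs larger child 23 at index 1, swap → [23, -33, -10, 3, 9, -11, -28, -14, -6, -25]
  -33 vs larger child 9 at index 4, swap → [23, 9, -10, 3, -33, -11, -28, -14, -6, -25]
  -33 vs only child -25 at index 9, swap → [23, 9, -10, 3, -25, -11, -28, -14, -6, -33]
extract-max → returns 23:
  remove root 23; move last element -33 to root → [-33, 9, -10, 3, -25, -11, -28, -14, -6]
  -33 vs larger child 9 at index 1, swap → [9, -33, -10, 3, -25, -11, -28, -14, -6]
  -33 vs larger child 3 at index 3, swap → [9, 3, -10, -33, -25, -11, -28, -14, -6]
  -33 vs larger child -6 at index 8, swap → [9, 3, -10, -6, -25, -11, -28, -14, -33]
extract-max → returns 9:
  remove root 9; move last element -33 to root → [-33, 3, -10, -6, -25, -11, -28, -14]
  -33 vs larger child 3 at index 1, swap → [3, -33, -10, -6, -25, -11, -28, -14]
  -33 vs larger child -6 at index 3, swap → [3, -6, -10, -33, -25, -11, -28, -14]
  -33 vs only child -14 at index 7, swap → [3, -6, -10, -14, -25, -11, -28, -33]

[3, -6, -10, -14, -25, -11, -28, -33]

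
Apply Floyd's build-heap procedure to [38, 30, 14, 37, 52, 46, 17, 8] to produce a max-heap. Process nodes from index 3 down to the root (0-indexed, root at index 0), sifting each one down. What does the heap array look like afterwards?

[52, 38, 46, 37, 30, 14, 17, 8]

sift down from index 3: already satisfies heap property
sift down from index 2:
  14 vs larger child 46 at index 5, swap → [38, 30, 46, 37, 52, 14, 17, 8]
sift down from index 1:
  30 vs larger child 52 at index 4, swap → [38, 52, 46, 37, 30, 14, 17, 8]
sift down from index 0:
  38 vs larger child 52 at index 1, swap → [52, 38, 46, 37, 30, 14, 17, 8]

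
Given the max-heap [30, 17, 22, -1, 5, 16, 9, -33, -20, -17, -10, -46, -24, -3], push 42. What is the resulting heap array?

[42, 17, 30, -1, 5, 16, 22, -33, -20, -17, -10, -46, -24, -3, 9]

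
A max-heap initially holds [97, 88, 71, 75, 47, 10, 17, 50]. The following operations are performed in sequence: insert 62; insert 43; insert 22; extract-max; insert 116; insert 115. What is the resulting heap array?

[116, 88, 115, 62, 75, 71, 17, 50, 22, 43, 47, 10]

insert 62:
  append 62 at index 8 → [97, 88, 71, 75, 47, 10, 17, 50, 62] (no swap needed)
insert 43:
  append 43 at index 9 → [97, 88, 71, 75, 47, 10, 17, 50, 62, 43] (no swap needed)
insert 22:
  append 22 at index 10 → [97, 88, 71, 75, 47, 10, 17, 50, 62, 43, 22] (no swap needed)
extract-max → returns 97:
  remove root 97; move last element 22 to root → [22, 88, 71, 75, 47, 10, 17, 50, 62, 43]
  22 vs larger child 88 at index 1, swap → [88, 22, 71, 75, 47, 10, 17, 50, 62, 43]
  22 vs larger child 75 at index 3, swap → [88, 75, 71, 22, 47, 10, 17, 50, 62, 43]
  22 vs larger child 62 at index 8, swap → [88, 75, 71, 62, 47, 10, 17, 50, 22, 43]
insert 116:
  append 116 at index 10 → [88, 75, 71, 62, 47, 10, 17, 50, 22, 43, 116]
  116 > parent 47 at index 4, swap → [88, 75, 71, 62, 116, 10, 17, 50, 22, 43, 47]
  116 > parent 75 at index 1, swap → [88, 116, 71, 62, 75, 10, 17, 50, 22, 43, 47]
  116 > parent 88 at index 0, swap → [116, 88, 71, 62, 75, 10, 17, 50, 22, 43, 47]
insert 115:
  append 115 at index 11 → [116, 88, 71, 62, 75, 10, 17, 50, 22, 43, 47, 115]
  115 > parent 10 at index 5, swap → [116, 88, 71, 62, 75, 115, 17, 50, 22, 43, 47, 10]
  115 > parent 71 at index 2, swap → [116, 88, 115, 62, 75, 71, 17, 50, 22, 43, 47, 10]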